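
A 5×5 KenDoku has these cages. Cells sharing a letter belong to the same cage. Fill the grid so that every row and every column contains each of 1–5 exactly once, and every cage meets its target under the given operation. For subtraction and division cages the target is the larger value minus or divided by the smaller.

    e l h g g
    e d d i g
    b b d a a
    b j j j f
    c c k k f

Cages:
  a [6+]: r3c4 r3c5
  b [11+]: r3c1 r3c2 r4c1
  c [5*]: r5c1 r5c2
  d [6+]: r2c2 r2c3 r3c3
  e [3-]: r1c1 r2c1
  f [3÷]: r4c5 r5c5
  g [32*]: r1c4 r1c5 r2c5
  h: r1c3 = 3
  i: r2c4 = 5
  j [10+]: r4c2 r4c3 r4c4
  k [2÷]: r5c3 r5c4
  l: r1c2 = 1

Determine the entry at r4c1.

4

Cage l is given, so r1c2 = 1.
H is a freebie, which forces r1c3 = 3.
Cage g has product 32, so r1c4 = 4.
The 3 cells of cage g must have product 32, which forces r1c5 = 2.
I is a freebie, leaving r2c4 = 5.
Cage g has product 32; hence r2c5 = 4.
1 is placed in column 2; hence r5c2 = 5.
Row 1 already has 2, leaving r1c1 = 5.
Cage e's pair has difference 3, leaving r2c1 = 2.
Cage d has sum 6, so r2c2 = 3.
Row 2 already has 2, which forces r2c3 = 1.
Column 3 now contains 1, leaving r3c3 = 2.
Cage a's pair has sum 6, which forces r3c4 = 1.
Cage a needs two cells with sum 6, which forces r3c5 = 5.
Cage j needs sum 10; hence r4c3 = 5.
5 is placed in row 5; hence r5c1 = 1.
Column 3 now contains 2, leaving r5c3 = 4.
1 is placed in column 4, which forces r5c4 = 2.
Row 5 already has 1, so r5c5 = 3.
Cage b needs sum 11; hence r3c1 = 3.
Row 3 now contains 2; hence r3c2 = 4.
The 3 cells of cage b must have sum 11, which forces r4c1 = 4.
The 3 cells of cage j must have sum 10, leaving r4c2 = 2.
2 is placed in column 4; hence r4c4 = 3.
Column 5 already has 3, leaving r4c5 = 1.
The full grid is 5 1 3 4 2 / 2 3 1 5 4 / 3 4 2 1 5 / 4 2 5 3 1 / 1 5 4 2 3.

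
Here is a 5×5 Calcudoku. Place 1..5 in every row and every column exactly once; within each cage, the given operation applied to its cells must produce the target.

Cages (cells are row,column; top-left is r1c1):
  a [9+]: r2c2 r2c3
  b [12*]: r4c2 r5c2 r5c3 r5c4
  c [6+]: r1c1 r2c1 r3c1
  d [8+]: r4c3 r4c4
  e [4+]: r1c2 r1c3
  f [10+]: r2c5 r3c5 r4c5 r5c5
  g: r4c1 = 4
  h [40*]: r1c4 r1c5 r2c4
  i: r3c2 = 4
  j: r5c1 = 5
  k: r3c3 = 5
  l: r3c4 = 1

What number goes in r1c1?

I is a freebie; hence r3c2 = 4.
K is a freebie, so r3c3 = 5.
Cage l is a single given cell, so r3c4 = 1.
Cage g is a single given cell; hence r4c1 = 4.
5 is placed in column 3; hence r4c3 = 3.
Row 4 already has 3, which forces r4c4 = 5.
Cage j is a single given cell, so r5c1 = 5.
Cage e needs two cells with sum 4, which forces r1c2 = 3.
Column 3 already has 3; hence r1c3 = 1.
Cage h needs product 40, which forces r1c5 = 5.
4 is placed in column 2, which forces r2c2 = 5.
5 is placed in column 3, which forces r2c3 = 4.
Row 2 now contains 4, which forces r2c4 = 2.
Column 2 now contains 3, which forces r5c2 = 1.
Column 3 now contains 1; hence r5c3 = 2.
Row 1 already has 1; hence r1c1 = 2.
Column 4 now contains 2; hence r1c4 = 4.
The 3 cells of cage c must have sum 6, which forces r2c1 = 1.
Row 2 now contains 1; hence r2c5 = 3.
The 3 cells of cage c must have sum 6; hence r3c1 = 3.
Column 5 now contains 3; hence r3c5 = 2.
1 is placed in column 2, leaving r4c2 = 2.
2 is placed in column 5, which forces r4c5 = 1.
Cage b needs product 12, leaving r5c4 = 3.
Cage f needs sum 10, which forces r5c5 = 4.
The full grid is 2 3 1 4 5 / 1 5 4 2 3 / 3 4 5 1 2 / 4 2 3 5 1 / 5 1 2 3 4.

2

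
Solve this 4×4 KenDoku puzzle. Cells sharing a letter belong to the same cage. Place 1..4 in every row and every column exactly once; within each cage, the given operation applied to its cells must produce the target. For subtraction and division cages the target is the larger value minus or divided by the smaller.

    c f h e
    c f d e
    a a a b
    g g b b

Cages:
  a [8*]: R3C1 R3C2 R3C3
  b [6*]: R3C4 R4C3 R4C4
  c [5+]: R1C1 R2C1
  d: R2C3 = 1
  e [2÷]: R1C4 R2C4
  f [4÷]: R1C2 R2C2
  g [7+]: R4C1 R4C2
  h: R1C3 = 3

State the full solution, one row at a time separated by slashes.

H is a freebie, leaving R1C3 = 3.
D is a freebie, leaving R2C3 = 1.
Column 3 already has 1, which forces R4C3 = 2.
The two cells of cage f must have quotient 4, leaving R1C2 = 1.
Row 2 now contains 1, leaving R2C2 = 4.
Row 2 now contains 4, so R2C4 = 2.
Column 2 now contains 1, leaving R3C2 = 2.
2 is placed in column 3; hence R3C3 = 4.
Column 2 already has 4, so R4C2 = 3.
Row 4 now contains 3; hence R4C4 = 1.
Row 1 already has 1, which forces R1C1 = 2.
Column 4 already has 2; hence R1C4 = 4.
Row 2 now contains 4, so R2C1 = 3.
Row 3 already has 2, which forces R3C1 = 1.
Column 4 now contains 1, leaving R3C4 = 3.
Row 4 now contains 3, leaving R4C1 = 4.

2 1 3 4 / 3 4 1 2 / 1 2 4 3 / 4 3 2 1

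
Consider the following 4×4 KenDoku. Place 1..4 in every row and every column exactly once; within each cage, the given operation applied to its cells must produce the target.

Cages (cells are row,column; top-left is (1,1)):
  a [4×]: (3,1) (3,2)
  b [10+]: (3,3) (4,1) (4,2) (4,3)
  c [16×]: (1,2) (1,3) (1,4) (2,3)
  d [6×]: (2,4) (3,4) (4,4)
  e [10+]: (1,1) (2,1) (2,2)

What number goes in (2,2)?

3

Cage c needs product 16, so (2,3) = 2.
The 3 cells of cage e must have sum 10, which forces (1,1) = 3.
2 is placed in row 2, which forces (2,1) = 4.
The 3 cells of cage e must have sum 10, leaving (2,2) = 3.
3 is placed in row 2, which forces (2,4) = 1.
4 is placed in column 1; hence (3,1) = 1.
Row 3 already has 1, so (3,2) = 4.
Row 3 already has 4, so (3,3) = 3.
3 is placed in row 3, leaving (3,4) = 2.
Column 1 now contains 1; hence (4,1) = 2.
Row 4 now contains 2, which forces (4,2) = 1.
Row 4 already has 1, which forces (4,3) = 4.
2 is placed in column 4, which forces (4,4) = 3.
Column 2 now contains 1; hence (1,2) = 2.
Column 3 now contains 4, which forces (1,3) = 1.
2 is placed in column 4, leaving (1,4) = 4.
Filled in: 3 2 1 4 / 4 3 2 1 / 1 4 3 2 / 2 1 4 3.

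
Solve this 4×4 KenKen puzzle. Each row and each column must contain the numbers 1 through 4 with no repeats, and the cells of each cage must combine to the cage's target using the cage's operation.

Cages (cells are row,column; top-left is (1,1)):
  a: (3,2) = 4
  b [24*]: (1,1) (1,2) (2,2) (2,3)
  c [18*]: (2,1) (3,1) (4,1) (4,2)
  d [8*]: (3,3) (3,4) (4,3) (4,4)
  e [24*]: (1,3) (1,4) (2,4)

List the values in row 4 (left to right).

2 3 4 1

Cage a is given, leaving (3,2) = 4.
Cage c has product 18, which forces (4,2) = 3.
The only place for 1 in row 1 is (1,2).
Column 2 now contains 1, which forces (2,2) = 2.
In row 2, 1 can only go at (2,1), so (2,1) = 1.
Cage c needs product 18, so (3,1) = 3.
Column 1 already has 1; hence (4,1) = 2.
3 is placed in column 1; hence (1,1) = 4.
Cage b has product 24; hence (2,3) = 3.
3 is placed in row 2; hence (2,4) = 4.
Column 4 now contains 4; hence (4,4) = 1.
Column 3 already has 3, which forces (1,3) = 2.
Cage e needs product 24; hence (1,4) = 3.
Cage d has product 8, so (3,3) = 1.
1 is placed in column 4; hence (3,4) = 2.
Row 4 already has 1, which forces (4,3) = 4.
Completed grid: 4 1 2 3 / 1 2 3 4 / 3 4 1 2 / 2 3 4 1.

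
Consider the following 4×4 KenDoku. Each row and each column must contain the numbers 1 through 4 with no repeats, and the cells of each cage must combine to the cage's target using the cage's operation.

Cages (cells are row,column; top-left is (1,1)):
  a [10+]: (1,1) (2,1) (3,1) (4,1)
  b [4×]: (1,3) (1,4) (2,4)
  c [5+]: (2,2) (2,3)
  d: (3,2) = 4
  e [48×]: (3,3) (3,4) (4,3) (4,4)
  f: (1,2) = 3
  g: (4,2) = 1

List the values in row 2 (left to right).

4 2 3 1

Cage f is a single given cell, leaving (1,2) = 3.
D is a freebie, so (3,2) = 4.
Cage g is a single given cell, which forces (4,2) = 1.
Column 2 already has 1; hence (2,2) = 2.
Cage c's pair has sum 5, so (2,3) = 3.
2 is placed in row 2, leaving (2,4) = 1.
Column 3 already has 3, leaving (3,3) = 2.
Row 3 now contains 2, so (3,4) = 3.
Column 3 now contains 2; hence (4,3) = 4.
Row 4 already has 4; hence (4,4) = 2.
Cage a has sum 10; hence (1,1) = 2.
Column 3 now contains 2, so (1,3) = 1.
Column 4 already has 1; hence (1,4) = 4.
Row 2 now contains 1, leaving (2,1) = 4.
Row 3 already has 3, which forces (3,1) = 1.
2 is placed in row 4, leaving (4,1) = 3.
Completed grid: 2 3 1 4 / 4 2 3 1 / 1 4 2 3 / 3 1 4 2.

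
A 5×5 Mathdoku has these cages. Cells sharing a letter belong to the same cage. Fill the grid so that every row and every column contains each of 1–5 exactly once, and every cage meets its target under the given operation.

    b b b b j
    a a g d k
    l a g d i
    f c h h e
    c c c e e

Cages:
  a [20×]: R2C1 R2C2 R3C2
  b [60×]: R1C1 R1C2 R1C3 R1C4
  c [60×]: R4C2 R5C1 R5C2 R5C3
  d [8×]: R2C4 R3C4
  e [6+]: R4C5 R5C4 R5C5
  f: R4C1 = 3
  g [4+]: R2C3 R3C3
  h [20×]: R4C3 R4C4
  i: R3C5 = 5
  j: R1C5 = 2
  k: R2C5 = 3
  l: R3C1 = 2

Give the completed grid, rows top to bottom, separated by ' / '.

1 4 5 3 2 / 4 5 1 2 3 / 2 1 3 4 5 / 3 2 4 5 1 / 5 3 2 1 4

Cage j is a single given cell; hence R1C5 = 2.
Cage k is a single given cell, so R2C5 = 3.
L is a freebie, so R3C1 = 2.
Row 3 already has 2, leaving R3C4 = 4.
Cage i is a single given cell, leaving R3C5 = 5.
F is a freebie, leaving R4C1 = 3.
Column 4 now contains 4, which forces R4C4 = 5.
3 is placed in column 5, leaving R4C5 = 1.
1 is placed in column 5, leaving R5C5 = 4.
Row 2 already has 3, so R2C3 = 1.
Column 4 now contains 4, leaving R2C4 = 2.
Row 3 now contains 5, so R3C2 = 1.
Cage g needs two cells with sum 4, leaving R3C3 = 3.
Row 4 now contains 5; hence R4C3 = 4.
The 3 cells of cage e must have sum 6; hence R5C4 = 1.
Cage b has product 60, which forces R1C1 = 1.
Cage b has product 60, leaving R1C2 = 4.
Column 3 already has 4, so R1C3 = 5.
Column 4 already has 1; hence R1C4 = 3.
Column 2 already has 4; hence R2C2 = 5.
Row 4 already has 4, so R4C2 = 2.
1 is placed in row 5, so R5C1 = 5.
The 4 cells of cage c must have product 60; hence R5C2 = 3.
The 4 cells of cage c must have product 60, leaving R5C3 = 2.
Row 2 now contains 5, which forces R2C1 = 4.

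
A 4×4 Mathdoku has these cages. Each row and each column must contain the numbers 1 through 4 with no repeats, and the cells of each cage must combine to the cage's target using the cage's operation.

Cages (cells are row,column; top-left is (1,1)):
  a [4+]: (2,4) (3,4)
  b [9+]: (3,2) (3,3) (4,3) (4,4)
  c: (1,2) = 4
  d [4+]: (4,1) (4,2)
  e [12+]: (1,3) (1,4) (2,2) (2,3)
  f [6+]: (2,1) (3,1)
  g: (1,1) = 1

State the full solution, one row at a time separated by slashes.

Cage g is a single given cell; hence (1,1) = 1.
C is a freebie, which forces (1,2) = 4.
1 is placed in column 1, which forces (4,1) = 3.
Row 4 now contains 3; hence (4,2) = 1.
The 4 cells of cage e must have sum 12, leaving (2,2) = 3.
The 4 cells of cage e must have sum 12, so (2,3) = 4.
Row 2 already has 3, which forces (2,4) = 1.
Cage b needs sum 9; hence (3,2) = 2.
The 4 cells of cage b must have sum 9, which forces (3,3) = 1.
Column 4 already has 1; hence (3,4) = 3.
Column 3 already has 4; hence (4,3) = 2.
Row 4 already has 2, which forces (4,4) = 4.
2 is placed in column 3, which forces (1,3) = 3.
3 is placed in column 4, which forces (1,4) = 2.
Row 2 now contains 4, which forces (2,1) = 2.
Row 3 already has 2; hence (3,1) = 4.

1 4 3 2 / 2 3 4 1 / 4 2 1 3 / 3 1 2 4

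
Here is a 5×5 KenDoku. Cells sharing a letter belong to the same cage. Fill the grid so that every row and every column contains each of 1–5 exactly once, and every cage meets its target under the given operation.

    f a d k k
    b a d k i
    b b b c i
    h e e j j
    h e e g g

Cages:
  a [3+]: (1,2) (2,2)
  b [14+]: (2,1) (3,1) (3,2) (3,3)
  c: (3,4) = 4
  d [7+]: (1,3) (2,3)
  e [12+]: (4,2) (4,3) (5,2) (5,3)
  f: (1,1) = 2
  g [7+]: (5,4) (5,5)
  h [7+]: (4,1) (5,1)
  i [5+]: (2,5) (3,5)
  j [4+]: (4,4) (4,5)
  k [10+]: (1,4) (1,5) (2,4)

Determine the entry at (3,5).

2

F is a freebie; hence (1,1) = 2.
2 is placed in row 1, which forces (1,2) = 1.
Column 2 now contains 1; hence (2,2) = 2.
Cage c is a single given cell; hence (3,4) = 4.
Cage k has sum 10; hence (1,4) = 5.
The 3 cells of cage k must have sum 10, so (1,5) = 4.
Cage k has sum 10, so (2,4) = 1.
Column 5 already has 4, leaving (2,5) = 3.
1 is placed in column 4, which forces (4,4) = 3.
Column 5 now contains 3; hence (4,5) = 1.
3 is placed in column 4, leaving (5,4) = 2.
Row 5 already has 2, so (5,5) = 5.
Row 1 now contains 4; hence (1,3) = 3.
Row 2 already has 3, which forces (2,3) = 4.
Column 5 already has 1; hence (3,5) = 2.
3 is placed in row 4, so (4,1) = 4.
Cage e has sum 12; hence (4,2) = 5.
Cage e has sum 12, so (4,3) = 2.
Cage h needs two cells with sum 7, leaving (5,1) = 3.
Cage e needs sum 12, leaving (5,2) = 4.
Cage e needs sum 12, leaving (5,3) = 1.
Row 2 now contains 4, which forces (2,1) = 5.
Cage b has sum 14, leaving (3,1) = 1.
5 is placed in column 2, leaving (3,2) = 3.
Column 3 now contains 1, leaving (3,3) = 5.
Completed grid: 2 1 3 5 4 / 5 2 4 1 3 / 1 3 5 4 2 / 4 5 2 3 1 / 3 4 1 2 5.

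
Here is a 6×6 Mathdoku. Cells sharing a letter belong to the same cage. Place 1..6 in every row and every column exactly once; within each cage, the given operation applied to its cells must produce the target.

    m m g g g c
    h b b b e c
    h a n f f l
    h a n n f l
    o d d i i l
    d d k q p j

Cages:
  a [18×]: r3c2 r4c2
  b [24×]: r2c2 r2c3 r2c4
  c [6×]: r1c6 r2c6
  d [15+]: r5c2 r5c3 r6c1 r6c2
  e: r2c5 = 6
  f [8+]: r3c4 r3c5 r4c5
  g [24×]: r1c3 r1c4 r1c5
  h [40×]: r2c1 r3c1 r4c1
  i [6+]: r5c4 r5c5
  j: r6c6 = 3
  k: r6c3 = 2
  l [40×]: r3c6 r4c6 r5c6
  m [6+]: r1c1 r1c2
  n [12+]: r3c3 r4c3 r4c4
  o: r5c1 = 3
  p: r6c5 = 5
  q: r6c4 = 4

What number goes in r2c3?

3

Cage e is a single given cell; hence r2c5 = 6.
O is a freebie; hence r5c1 = 3.
Cage k is given, leaving r6c3 = 2.
Cage q is given; hence r6c4 = 4.
Cage p is given; hence r6c5 = 5.
Cage j is given, so r6c6 = 3.
Cage c's pair has product 6; hence r1c6 = 6.
Cage c's pair has product 6, which forces r2c6 = 1.
Cage d needs sum 15, which forces r5c2 = 2.
Cage d has sum 15, which forces r5c3 = 6.
2 is placed in row 5, so r5c4 = 5.
5 is placed in row 5, which forces r5c6 = 4.
The 3 cells of cage b must have product 24, so r2c4 = 2.
Row 5 now contains 4, which forces r5c5 = 1.
Cage g has product 24; hence r1c3 = 4.
Column 4 already has 2, so r1c4 = 3.
Cage g has product 24; hence r1c5 = 2.
4 is placed in column 3, which forces r2c3 = 3.
3 is placed in column 4, so r3c4 = 1.
3 is placed in column 4, leaving r4c4 = 6.
Row 2 now contains 3; hence r2c2 = 4.
Cage a needs two cells with product 18; hence r3c2 = 6.
Row 3 now contains 1, leaving r3c3 = 5.
Row 3 already has 5, leaving r3c6 = 2.
6 is placed in row 4, so r4c2 = 3.
The 3 cells of cage n must have sum 12, leaving r4c3 = 1.
Row 4 now contains 3; hence r4c5 = 4.
2 is placed in column 6, so r4c6 = 5.
Column 2 now contains 6, which forces r6c2 = 1.
The two cells of cage m must have sum 6, leaving r1c1 = 1.
Column 2 now contains 1; hence r1c2 = 5.
4 is placed in row 2, leaving r2c1 = 5.
Row 3 already has 2, which forces r3c1 = 4.
Column 5 already has 4; hence r3c5 = 3.
5 is placed in row 4; hence r4c1 = 2.
Row 6 now contains 1; hence r6c1 = 6.
The full grid is 1 5 4 3 2 6 / 5 4 3 2 6 1 / 4 6 5 1 3 2 / 2 3 1 6 4 5 / 3 2 6 5 1 4 / 6 1 2 4 5 3.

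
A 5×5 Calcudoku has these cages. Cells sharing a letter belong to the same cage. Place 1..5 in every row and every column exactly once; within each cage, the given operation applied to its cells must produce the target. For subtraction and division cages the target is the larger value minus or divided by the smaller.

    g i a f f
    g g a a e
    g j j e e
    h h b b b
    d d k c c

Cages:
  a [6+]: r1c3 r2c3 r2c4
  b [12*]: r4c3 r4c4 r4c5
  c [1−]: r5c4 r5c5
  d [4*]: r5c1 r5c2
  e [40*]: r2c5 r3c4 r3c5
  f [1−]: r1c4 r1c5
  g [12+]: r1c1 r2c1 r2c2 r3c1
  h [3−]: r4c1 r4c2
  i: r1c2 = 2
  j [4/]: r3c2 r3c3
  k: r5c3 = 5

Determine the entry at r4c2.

5

Cage i is a single given cell, so r1c2 = 2.
Cage k is a single given cell, so r5c3 = 5.
Row 3 needs a 3, and only r3c1 is open for it.
In row 4, 2 can only go at r4c1, so r4c1 = 2.
Cage h needs two cells with difference 3; hence r4c2 = 5.
In column 2, 3 can only go at r2c2, so r2c2 = 3.
Column 1 needs a 4, and only r5c1 is open for it.
Row 5 already has 4, which forces r5c2 = 1.
Column 2 now contains 1, leaving r3c2 = 4.
Cage j needs two cells with quotient 4, so r3c3 = 1.
Column 3 now contains 1, leaving r1c3 = 3.
Cage a has sum 6, leaving r2c3 = 2.
Cage a has sum 6; hence r2c4 = 1.
Cage e has product 40; hence r2c5 = 4.
3 is placed in column 3, so r4c3 = 4.
4 is placed in row 4, so r4c4 = 3.
Row 4 now contains 3; hence r4c5 = 1.
3 is placed in column 4, so r5c4 = 2.
Row 5 now contains 2, so r5c5 = 3.
The 4 cells of cage g must have sum 12, so r1c1 = 1.
Cage f needs two cells with difference 1, so r1c4 = 4.
4 is placed in column 5; hence r1c5 = 5.
1 is placed in row 2, leaving r2c1 = 5.
Column 4 already has 2, leaving r3c4 = 5.
The 3 cells of cage e must have product 40, leaving r3c5 = 2.
Completed grid: 1 2 3 4 5 / 5 3 2 1 4 / 3 4 1 5 2 / 2 5 4 3 1 / 4 1 5 2 3.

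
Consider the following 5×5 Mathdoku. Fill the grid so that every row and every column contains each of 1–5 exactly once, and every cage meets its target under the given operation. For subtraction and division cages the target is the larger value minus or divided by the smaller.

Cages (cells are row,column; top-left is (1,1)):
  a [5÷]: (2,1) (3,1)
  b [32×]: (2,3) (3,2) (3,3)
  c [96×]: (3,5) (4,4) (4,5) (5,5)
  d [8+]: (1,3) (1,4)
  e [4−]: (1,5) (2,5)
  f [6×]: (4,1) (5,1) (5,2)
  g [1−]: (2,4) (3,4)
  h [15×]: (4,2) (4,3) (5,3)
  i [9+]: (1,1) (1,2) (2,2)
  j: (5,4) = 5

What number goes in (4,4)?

4

Cage b has product 32, which forces (2,3) = 4.
The 3 cells of cage b must have product 32, so (3,2) = 4.
Cage b needs product 32, so (3,3) = 2.
2 is placed in row 3, leaving (3,5) = 3.
Cage c has product 96, which forces (4,4) = 4.
3 is placed in column 5, so (4,5) = 2.
J is a freebie; hence (5,4) = 5.
2 is placed in column 5; hence (5,5) = 4.
Cage d's pair has sum 8, so (1,3) = 5.
5 is placed in column 4, so (1,4) = 3.
5 is placed in row 1, which forces (1,5) = 1.
Cage g's pair has difference 1, leaving (2,4) = 2.
Column 5 now contains 1, leaving (2,5) = 5.
5 is placed in column 4, leaving (3,4) = 1.
Cage i needs sum 9, leaving (1,1) = 4.
1 is placed in row 1, so (1,2) = 2.
Row 2 already has 5, so (2,1) = 1.
Cage i has sum 9, which forces (2,2) = 3.
Row 3 already has 1, leaving (3,1) = 5.
Column 1 now contains 1, leaving (4,1) = 3.
Cage h has product 15, so (4,2) = 5.
Row 4 now contains 3, which forces (4,3) = 1.
Column 1 already has 3, which forces (5,1) = 2.
3 is placed in column 2; hence (5,2) = 1.
Column 3 now contains 1, so (5,3) = 3.
Completed grid: 4 2 5 3 1 / 1 3 4 2 5 / 5 4 2 1 3 / 3 5 1 4 2 / 2 1 3 5 4.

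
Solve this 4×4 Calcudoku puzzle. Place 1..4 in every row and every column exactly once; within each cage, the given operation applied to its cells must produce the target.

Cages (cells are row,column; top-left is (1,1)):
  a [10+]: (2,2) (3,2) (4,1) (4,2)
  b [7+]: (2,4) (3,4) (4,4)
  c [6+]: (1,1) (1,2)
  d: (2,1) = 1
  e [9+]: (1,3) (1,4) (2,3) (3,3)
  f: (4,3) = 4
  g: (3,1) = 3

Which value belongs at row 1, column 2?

2

Cage d is a single given cell, so (2,1) = 1.
G is a freebie; hence (3,1) = 3.
Cage f is a single given cell, so (4,3) = 4.
Cage e has sum 9, leaving (1,4) = 3.
Cage e has sum 9, which forces (2,3) = 3.
Row 4 now contains 4, which forces (4,1) = 2.
2 is placed in row 4, which forces (4,4) = 1.
Column 1 already has 2, which forces (1,1) = 4.
Cage c needs two cells with sum 6, leaving (1,2) = 2.
Row 1 now contains 2, so (1,3) = 1.
3 is placed in row 2, leaving (2,2) = 4.
4 is placed in row 2, so (2,4) = 2.
Cage a has sum 10, so (3,2) = 1.
Column 3 now contains 1, leaving (3,3) = 2.
Column 4 already has 2; hence (3,4) = 4.
1 is placed in row 4, leaving (4,2) = 3.
The full grid is 4 2 1 3 / 1 4 3 2 / 3 1 2 4 / 2 3 4 1.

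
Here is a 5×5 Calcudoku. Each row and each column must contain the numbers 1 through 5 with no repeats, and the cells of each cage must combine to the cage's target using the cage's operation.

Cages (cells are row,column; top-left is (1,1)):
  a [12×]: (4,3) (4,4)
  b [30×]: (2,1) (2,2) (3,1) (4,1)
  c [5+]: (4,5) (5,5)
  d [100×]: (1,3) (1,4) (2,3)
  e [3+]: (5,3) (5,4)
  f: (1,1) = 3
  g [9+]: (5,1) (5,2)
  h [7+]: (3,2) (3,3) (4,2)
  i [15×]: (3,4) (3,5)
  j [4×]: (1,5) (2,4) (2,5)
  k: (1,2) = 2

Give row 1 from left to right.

3 2 4 5 1

F is a freebie, which forces (1,1) = 3.
Cage k is given, so (1,2) = 2.
Cage d needs product 100, leaving (1,3) = 4.
The 3 cells of cage d must have product 100; hence (1,4) = 5.
Row 1 now contains 2, which forces (1,5) = 1.
The 3 cells of cage d must have product 100, which forces (2,3) = 5.
Column 5 already has 1, so (2,5) = 4.
5 is placed in column 4; hence (3,4) = 3.
Row 3 now contains 3, so (3,5) = 5.
4 is placed in column 3; hence (4,3) = 3.
Column 4 already has 3, leaving (4,4) = 4.
3 is placed in row 4, leaving (4,5) = 2.
Column 5 already has 2, which forces (5,5) = 3.
Cage b needs product 30, so (2,2) = 3.
Cage j needs product 4, leaving (2,4) = 1.
The 3 cells of cage h must have sum 7, which forces (3,2) = 4.
The 3 cells of cage h must have sum 7; hence (3,3) = 2.
The 4 cells of cage b must have product 30, so (4,1) = 5.
Row 4 now contains 4, so (4,2) = 1.
5 is placed in column 1, so (5,1) = 4.
Column 2 already has 4, so (5,2) = 5.
2 is placed in column 3, so (5,3) = 1.
Column 4 now contains 1, so (5,4) = 2.
Row 2 now contains 1, leaving (2,1) = 2.
Row 3 already has 2; hence (3,1) = 1.
Filled in: 3 2 4 5 1 / 2 3 5 1 4 / 1 4 2 3 5 / 5 1 3 4 2 / 4 5 1 2 3.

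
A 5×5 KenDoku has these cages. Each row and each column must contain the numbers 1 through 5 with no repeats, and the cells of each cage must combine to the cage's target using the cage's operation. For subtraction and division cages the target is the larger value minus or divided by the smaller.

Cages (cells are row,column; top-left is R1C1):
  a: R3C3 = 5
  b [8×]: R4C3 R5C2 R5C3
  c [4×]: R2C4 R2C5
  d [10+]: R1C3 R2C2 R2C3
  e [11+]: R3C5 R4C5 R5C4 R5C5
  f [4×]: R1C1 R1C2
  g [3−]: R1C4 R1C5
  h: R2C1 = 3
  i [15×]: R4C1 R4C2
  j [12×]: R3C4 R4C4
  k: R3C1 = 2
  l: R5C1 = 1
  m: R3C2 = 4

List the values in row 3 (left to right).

2 4 5 3 1

Cage h is a single given cell, which forces R2C1 = 3.
Cage k is a single given cell, which forces R3C1 = 2.
Cage m is a single given cell, so R3C2 = 4.
Cage a is a single given cell, which forces R3C3 = 5.
Row 3 already has 4; hence R3C4 = 3.
Row 3 now contains 3, which forces R3C5 = 1.
Column 1 already has 3, leaving R4C1 = 5.
5 is placed in row 4; hence R4C2 = 3.
Column 4 now contains 3, leaving R4C4 = 4.
Row 4 now contains 4, which forces R4C5 = 2.
Cage l is a single given cell; hence R5C1 = 1.
Row 5 now contains 1, which forces R5C2 = 2.
Row 5 already has 2, so R5C3 = 4.
Row 5 already has 2, leaving R5C4 = 5.
Row 5 now contains 5, leaving R5C5 = 3.
1 is placed in column 1, leaving R1C1 = 4.
4 is placed in column 2, which forces R1C2 = 1.
Cage d needs sum 10, which forces R1C3 = 3.
Row 1 already has 1, so R1C4 = 2.
4 is placed in row 1; hence R1C5 = 5.
Cage d has sum 10, leaving R2C2 = 5.
Cage d has sum 10; hence R2C3 = 2.
Column 4 already has 4, leaving R2C4 = 1.
Column 5 already has 1, which forces R2C5 = 4.
Row 4 now contains 2, so R4C3 = 1.
Completed grid: 4 1 3 2 5 / 3 5 2 1 4 / 2 4 5 3 1 / 5 3 1 4 2 / 1 2 4 5 3.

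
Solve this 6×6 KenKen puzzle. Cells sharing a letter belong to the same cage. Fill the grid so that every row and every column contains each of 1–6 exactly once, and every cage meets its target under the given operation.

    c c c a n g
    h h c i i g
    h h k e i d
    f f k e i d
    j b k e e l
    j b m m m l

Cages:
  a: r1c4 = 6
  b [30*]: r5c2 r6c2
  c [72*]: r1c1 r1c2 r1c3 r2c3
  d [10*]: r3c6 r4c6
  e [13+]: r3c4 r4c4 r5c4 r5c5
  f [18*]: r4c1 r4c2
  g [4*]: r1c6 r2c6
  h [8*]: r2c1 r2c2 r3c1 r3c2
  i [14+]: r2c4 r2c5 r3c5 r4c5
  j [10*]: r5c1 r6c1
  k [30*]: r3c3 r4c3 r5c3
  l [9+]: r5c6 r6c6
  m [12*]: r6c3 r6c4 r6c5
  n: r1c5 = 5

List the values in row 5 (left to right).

A is a freebie, leaving r1c4 = 6.
Cage n is given, so r1c5 = 5.
Row 2 needs a 5, and only r2c4 is open for it.
The only place for 6 in column 1 is r4c1.
Row 4 now contains 6, so r4c2 = 3.
The only place for 3 in column 1 is r1c1.
The only place for 4 in column 2 is r1c2.
Row 1 now contains 4, so r1c6 = 1.
Cage g needs two cells with product 4, which forces r2c6 = 4.
Row 1 already has 1, leaving r1c3 = 2.
Row 2 now contains 4, which forces r2c1 = 1.
The 4 cells of cage h must have product 8, leaving r2c2 = 2.
Cage c has product 72, so r2c3 = 3.
Row 2 now contains 3, so r2c5 = 6.
Cage h needs product 8, which forces r3c1 = 4.
Cage h needs product 8, which forces r3c2 = 1.
Column 5 already has 6, so r5c5 = 4.
Cage i needs sum 14, leaving r3c5 = 2.
Row 3 now contains 2, so r3c6 = 5.
Cage e has sum 13; hence r4c4 = 4.
The 4 cells of cage i must have sum 14; hence r4c5 = 1.
5 is placed in column 6; hence r4c6 = 2.
Column 5 already has 1; hence r6c5 = 3.
Row 6 already has 3, so r6c6 = 6.
5 is placed in row 3, which forces r3c3 = 6.
Row 3 now contains 2; hence r3c4 = 3.
1 is placed in row 4, which forces r4c3 = 5.
Cage b needs two cells with product 30; hence r5c2 = 6.
Cage k has product 30, leaving r5c3 = 1.
Cage e needs sum 13, which forces r5c4 = 2.
6 is placed in column 6, so r5c6 = 3.
Row 6 now contains 6; hence r6c2 = 5.
Cage m has product 12; hence r6c3 = 4.
Cage m needs product 12, so r6c4 = 1.
Row 5 now contains 2, which forces r5c1 = 5.
Row 6 already has 5; hence r6c1 = 2.
Completed grid: 3 4 2 6 5 1 / 1 2 3 5 6 4 / 4 1 6 3 2 5 / 6 3 5 4 1 2 / 5 6 1 2 4 3 / 2 5 4 1 3 6.

5 6 1 2 4 3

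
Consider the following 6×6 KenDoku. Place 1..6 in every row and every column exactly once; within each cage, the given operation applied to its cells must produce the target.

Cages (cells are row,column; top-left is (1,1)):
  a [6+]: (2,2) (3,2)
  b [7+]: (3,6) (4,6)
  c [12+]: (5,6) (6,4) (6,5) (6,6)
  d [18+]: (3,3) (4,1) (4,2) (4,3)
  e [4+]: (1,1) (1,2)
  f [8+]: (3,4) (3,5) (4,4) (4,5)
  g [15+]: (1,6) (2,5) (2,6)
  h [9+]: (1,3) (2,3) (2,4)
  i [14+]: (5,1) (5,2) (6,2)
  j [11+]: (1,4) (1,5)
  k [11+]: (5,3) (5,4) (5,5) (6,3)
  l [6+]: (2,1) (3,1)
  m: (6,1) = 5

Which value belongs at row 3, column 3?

6

Cage m is given, leaving (6,1) = 5.
The only place for 2 in row 1 is (1,3).
The only place for 4 in row 1 is (1,6).
In row 2, 1 can only go at (2,2), so (2,2) = 1.
Cage e needs two cells with sum 4, which forces (1,1) = 1.
Column 2 already has 1, so (1,2) = 3.
The two cells of cage a must have sum 6; hence (3,2) = 5.
The only place for 2 in row 2 is (2,1).
Column 1 already has 2, leaving (3,1) = 4.
4 is placed in column 1, so (5,1) = 6.
Row 5 already has 6, leaving (5,2) = 2.
The 4 cells of cage d must have sum 18, so (3,3) = 6.
Column 1 already has 6, leaving (4,1) = 3.
Cage d needs sum 18, leaving (4,2) = 4.
Cage d needs sum 18, which forces (4,3) = 5.
Cage i needs sum 14, leaving (6,2) = 6.
Cage b needs two cells with sum 7; hence (3,6) = 1.
The two cells of cage b must have sum 7; hence (4,6) = 6.
Column 6 already has 1, which forces (6,6) = 2.
The 3 cells of cage g must have sum 15; hence (2,5) = 6.
Column 6 now contains 6, which forces (2,6) = 5.
5 is placed in column 6, leaving (5,6) = 3.
The two cells of cage j must have sum 11, leaving (1,4) = 6.
Column 5 already has 6; hence (1,5) = 5.
Cage k has sum 11, so (5,3) = 4.
5 is placed in column 5, so (5,5) = 1.
Cage k has sum 11, which forces (6,3) = 1.
4 is placed in column 3, leaving (2,3) = 3.
Cage h has sum 9; hence (2,4) = 4.
Cage f needs sum 8, leaving (3,4) = 2.
Cage f needs sum 8, leaving (3,5) = 3.
Cage f has sum 8, so (4,4) = 1.
1 is placed in column 5; hence (4,5) = 2.
1 is placed in row 5, which forces (5,4) = 5.
Column 4 now contains 4, leaving (6,4) = 3.
Column 5 now contains 3; hence (6,5) = 4.
Filled in: 1 3 2 6 5 4 / 2 1 3 4 6 5 / 4 5 6 2 3 1 / 3 4 5 1 2 6 / 6 2 4 5 1 3 / 5 6 1 3 4 2.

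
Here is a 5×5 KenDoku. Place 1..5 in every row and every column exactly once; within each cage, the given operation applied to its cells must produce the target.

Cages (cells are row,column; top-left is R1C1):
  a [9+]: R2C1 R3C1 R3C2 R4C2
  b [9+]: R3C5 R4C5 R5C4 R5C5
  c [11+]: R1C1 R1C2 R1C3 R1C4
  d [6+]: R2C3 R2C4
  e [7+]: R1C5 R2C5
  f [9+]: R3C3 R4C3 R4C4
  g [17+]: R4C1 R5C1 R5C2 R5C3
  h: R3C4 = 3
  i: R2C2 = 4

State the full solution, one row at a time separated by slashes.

1 3 5 2 4 / 2 4 1 5 3 / 4 1 2 3 5 / 5 2 3 4 1 / 3 5 4 1 2

Cage i is given, which forces R2C2 = 4.
H is a freebie; hence R3C4 = 3.
Cage g has sum 17, which forces R4C1 = 5.
In row 1, 4 can only go at R1C5, so R1C5 = 4.
Cage e needs two cells with sum 7; hence R2C5 = 3.
Cage b needs sum 9, so R5C4 = 1.
Cage d's pair has sum 6, so R2C3 = 1.
Column 4 already has 1, leaving R2C4 = 5.
1 is placed in column 3, so R4C3 = 3.
Cage c has sum 11, leaving R1C3 = 5.
5 is placed in column 4, leaving R1C4 = 2.
Row 2 already has 1, so R2C1 = 2.
Column 4 already has 2; hence R4C4 = 4.
5 is placed in column 3, which forces R5C3 = 4.
4 is placed in column 3, which forces R3C3 = 2.
4 is placed in row 5; hence R5C1 = 3.
Cage g has sum 17, leaving R5C2 = 5.
Row 5 already has 5; hence R5C5 = 2.
Column 1 now contains 3, which forces R1C1 = 1.
Cage c needs sum 11, which forces R1C2 = 3.
The 4 cells of cage a must have sum 9, which forces R3C1 = 4.
Column 2 already has 5, which forces R3C2 = 1.
The 4 cells of cage b must have sum 9, so R3C5 = 5.
Cage a has sum 9, so R4C2 = 2.
Column 5 now contains 2; hence R4C5 = 1.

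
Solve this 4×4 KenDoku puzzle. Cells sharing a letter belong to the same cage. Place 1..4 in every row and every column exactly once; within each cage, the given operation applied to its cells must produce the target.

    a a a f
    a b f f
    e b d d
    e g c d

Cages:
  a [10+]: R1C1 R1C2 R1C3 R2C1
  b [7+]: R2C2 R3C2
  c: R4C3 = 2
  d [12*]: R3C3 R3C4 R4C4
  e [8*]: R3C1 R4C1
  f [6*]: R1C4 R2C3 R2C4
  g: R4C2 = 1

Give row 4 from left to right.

4 1 2 3

Cage g is a single given cell, leaving R4C2 = 1.
C is a freebie; hence R4C3 = 2.
The two cells of cage e must have product 8, so R3C1 = 2.
Row 4 already has 2; hence R4C1 = 4.
Row 4 already has 4, which forces R4C4 = 3.
Cage a needs sum 10, so R1C2 = 2.
Cage a has sum 10, so R1C3 = 4.
Row 1 now contains 2, leaving R1C4 = 1.
The 3 cells of cage f must have product 6, which forces R2C3 = 3.
1 is placed in column 4, leaving R2C4 = 2.
Column 3 already has 4; hence R3C3 = 1.
1 is placed in column 4, leaving R3C4 = 4.
1 is placed in row 1, which forces R1C1 = 3.
Row 2 already has 3, so R2C1 = 1.
Row 2 already has 3, which forces R2C2 = 4.
Row 3 now contains 4, leaving R3C2 = 3.
Completed grid: 3 2 4 1 / 1 4 3 2 / 2 3 1 4 / 4 1 2 3.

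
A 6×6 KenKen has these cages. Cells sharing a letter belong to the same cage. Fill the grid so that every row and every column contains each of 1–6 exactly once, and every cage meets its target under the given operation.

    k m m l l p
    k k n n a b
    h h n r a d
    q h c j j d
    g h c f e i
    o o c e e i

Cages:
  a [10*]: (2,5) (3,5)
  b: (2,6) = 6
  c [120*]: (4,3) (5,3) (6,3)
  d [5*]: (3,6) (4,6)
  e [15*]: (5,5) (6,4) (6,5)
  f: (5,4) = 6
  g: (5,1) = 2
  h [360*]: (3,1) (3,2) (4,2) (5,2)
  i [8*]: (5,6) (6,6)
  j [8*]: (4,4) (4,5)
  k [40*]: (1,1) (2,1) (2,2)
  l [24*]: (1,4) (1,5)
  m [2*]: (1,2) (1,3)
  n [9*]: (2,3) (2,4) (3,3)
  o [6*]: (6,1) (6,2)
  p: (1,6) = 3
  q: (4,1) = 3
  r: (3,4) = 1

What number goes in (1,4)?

4

P is a freebie, so (1,6) = 3.
The 3 cells of cage n must have product 9, so (2,3) = 1.
Cage n has product 9, which forces (2,4) = 3.
Cage b is a single given cell, leaving (2,6) = 6.
Cage n has product 9, which forces (3,3) = 3.
R is a freebie, which forces (3,4) = 1.
Row 3 now contains 1; hence (3,6) = 5.
Q is a freebie, leaving (4,1) = 3.
5 is placed in column 6, which forces (4,6) = 1.
Cage g is given, leaving (5,1) = 2.
Cage f is a single given cell, leaving (5,4) = 6.
2 is placed in row 5, which forces (5,6) = 4.
Column 4 now contains 1, leaving (6,4) = 5.
Column 6 already has 4, so (6,6) = 2.
Cage m's pair has product 2, which forces (1,2) = 1.
Column 3 already has 1, which forces (1,3) = 2.
6 is placed in column 4; hence (1,4) = 4.
Cage l's pair has product 24, which forces (1,5) = 6.
Cage k needs product 40, which forces (2,2) = 2.
Cage a needs two cells with product 10, leaving (2,5) = 5.
Row 3 now contains 5, so (3,5) = 2.
4 is placed in column 4; hence (4,4) = 2.
Column 5 already has 2; hence (4,5) = 4.
4 is placed in row 5, which forces (5,3) = 5.
Column 2 now contains 1, which forces (6,2) = 6.
6 is placed in row 6, so (6,3) = 4.
4 is placed in row 1, so (1,1) = 5.
Row 2 already has 5, which forces (2,1) = 4.
Cage h has product 360, so (3,1) = 6.
Column 2 now contains 6, so (3,2) = 4.
Column 2 now contains 6; hence (4,2) = 5.
4 is placed in row 4, which forces (4,3) = 6.
Row 5 already has 5, leaving (5,2) = 3.
3 is placed in row 5, so (5,5) = 1.
6 is placed in row 6, which forces (6,1) = 1.
Column 5 now contains 1, leaving (6,5) = 3.
Completed grid: 5 1 2 4 6 3 / 4 2 1 3 5 6 / 6 4 3 1 2 5 / 3 5 6 2 4 1 / 2 3 5 6 1 4 / 1 6 4 5 3 2.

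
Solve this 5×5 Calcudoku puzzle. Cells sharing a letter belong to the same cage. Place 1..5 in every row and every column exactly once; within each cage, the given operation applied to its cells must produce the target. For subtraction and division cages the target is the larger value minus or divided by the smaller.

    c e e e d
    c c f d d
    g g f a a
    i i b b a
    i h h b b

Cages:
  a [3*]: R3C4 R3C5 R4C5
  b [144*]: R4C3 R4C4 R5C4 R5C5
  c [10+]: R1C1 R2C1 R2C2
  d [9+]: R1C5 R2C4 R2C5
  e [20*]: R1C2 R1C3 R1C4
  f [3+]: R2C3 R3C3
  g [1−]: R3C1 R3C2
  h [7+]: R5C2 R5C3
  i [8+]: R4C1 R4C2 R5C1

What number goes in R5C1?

1

Cage a needs product 3, so R3C4 = 1.
Cage a needs product 3, which forces R3C5 = 3.
Cage a needs product 3; hence R4C5 = 1.
3 is placed in column 5, leaving R5C5 = 4.
Cage d needs sum 9, so R1C5 = 2.
Cage f needs two cells with sum 3; hence R2C3 = 1.
Cage d has sum 9; hence R2C4 = 2.
Cage d needs sum 9, leaving R2C5 = 5.
Row 3 now contains 1; hence R3C3 = 2.
Cage b needs product 144, so R4C3 = 3.
The 4 cells of cage b must have product 144, so R4C4 = 4.
Column 3 now contains 2; hence R5C3 = 5.
Row 5 now contains 4, so R5C4 = 3.
The 3 cells of cage c must have sum 10; hence R1C1 = 3.
The 3 cells of cage e must have product 20, which forces R1C2 = 1.
Column 3 now contains 5, which forces R1C3 = 4.
4 is placed in column 4; hence R1C4 = 5.
The 3 cells of cage c must have sum 10; hence R2C1 = 4.
Cage c has sum 10, leaving R2C2 = 3.
4 is placed in column 1, leaving R3C1 = 5.
Row 3 already has 5, leaving R3C2 = 4.
5 is placed in column 1, leaving R4C1 = 2.
Row 4 already has 2, so R4C2 = 5.
The 3 cells of cage i must have sum 8; hence R5C1 = 1.
Row 5 now contains 5; hence R5C2 = 2.
Filled in: 3 1 4 5 2 / 4 3 1 2 5 / 5 4 2 1 3 / 2 5 3 4 1 / 1 2 5 3 4.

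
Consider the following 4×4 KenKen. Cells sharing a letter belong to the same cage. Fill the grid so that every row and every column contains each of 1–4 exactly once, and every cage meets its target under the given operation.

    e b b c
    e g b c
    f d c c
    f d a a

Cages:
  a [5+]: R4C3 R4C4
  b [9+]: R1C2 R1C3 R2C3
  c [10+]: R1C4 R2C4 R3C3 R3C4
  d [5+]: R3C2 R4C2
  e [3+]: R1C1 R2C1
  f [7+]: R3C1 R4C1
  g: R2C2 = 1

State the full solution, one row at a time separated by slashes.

G is a freebie; hence R2C2 = 1.
Cage e's pair has sum 3, so R1C1 = 1.
1 is placed in row 2, so R2C1 = 2.
In column 2, 4 can only go at R1C2, so R1C2 = 4.
Cage b needs sum 9, which forces R1C3 = 2.
Row 1 now contains 2, leaving R1C4 = 3.
The 3 cells of cage b must have sum 9; hence R2C3 = 3.
3 is placed in column 4, which forces R2C4 = 4.
Cage c needs sum 10, so R3C3 = 1.
Cage c has sum 10, so R3C4 = 2.
Cage a's pair has sum 5, leaving R4C3 = 4.
Cage a's pair has sum 5, leaving R4C4 = 1.
The two cells of cage f must have sum 7, leaving R3C1 = 4.
Row 3 already has 2; hence R3C2 = 3.
Row 4 already has 4; hence R4C1 = 3.
Cage d's pair has sum 5, which forces R4C2 = 2.

1 4 2 3 / 2 1 3 4 / 4 3 1 2 / 3 2 4 1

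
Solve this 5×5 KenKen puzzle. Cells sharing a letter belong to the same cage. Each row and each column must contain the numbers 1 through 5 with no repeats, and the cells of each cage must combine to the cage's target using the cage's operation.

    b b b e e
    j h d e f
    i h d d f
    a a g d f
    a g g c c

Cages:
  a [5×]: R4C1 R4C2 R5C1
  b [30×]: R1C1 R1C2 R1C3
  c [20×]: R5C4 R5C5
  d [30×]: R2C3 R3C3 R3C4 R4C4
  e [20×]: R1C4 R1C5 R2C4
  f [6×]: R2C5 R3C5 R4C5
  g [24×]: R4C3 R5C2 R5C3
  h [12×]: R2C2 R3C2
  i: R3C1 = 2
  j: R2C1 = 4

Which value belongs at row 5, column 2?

Cage j is given; hence R2C1 = 4.
4 is placed in row 2, so R2C2 = 3.
I is a freebie, leaving R3C1 = 2.
3 is placed in column 2, leaving R3C2 = 4.
The 3 cells of cage a must have product 5, which forces R4C1 = 5.
Cage a has product 5, so R4C2 = 1.
The 3 cells of cage a must have product 5; hence R5C1 = 1.
Column 2 already has 4, so R5C2 = 2.
5 is placed in column 1, leaving R1C1 = 3.
2 is placed in column 2, which forces R1C2 = 5.
The 3 cells of cage b must have product 30, leaving R1C3 = 2.
Cage e has product 20, which forces R2C4 = 5.
Cage d has product 30, leaving R4C4 = 2.
Row 4 already has 2; hence R4C5 = 3.
Column 4 already has 5, leaving R5C4 = 4.
Row 5 already has 4, leaving R5C5 = 5.
Column 4 already has 4; hence R1C4 = 1.
Cage e needs product 20; hence R1C5 = 4.
5 is placed in row 2, leaving R2C3 = 1.
Cage f has product 6, so R2C5 = 2.
Cage d has product 30, which forces R3C3 = 5.
The 4 cells of cage d must have product 30, so R3C4 = 3.
Column 5 now contains 3; hence R3C5 = 1.
Row 4 already has 3, so R4C3 = 4.
Row 5 already has 4; hence R5C3 = 3.
Filled in: 3 5 2 1 4 / 4 3 1 5 2 / 2 4 5 3 1 / 5 1 4 2 3 / 1 2 3 4 5.

2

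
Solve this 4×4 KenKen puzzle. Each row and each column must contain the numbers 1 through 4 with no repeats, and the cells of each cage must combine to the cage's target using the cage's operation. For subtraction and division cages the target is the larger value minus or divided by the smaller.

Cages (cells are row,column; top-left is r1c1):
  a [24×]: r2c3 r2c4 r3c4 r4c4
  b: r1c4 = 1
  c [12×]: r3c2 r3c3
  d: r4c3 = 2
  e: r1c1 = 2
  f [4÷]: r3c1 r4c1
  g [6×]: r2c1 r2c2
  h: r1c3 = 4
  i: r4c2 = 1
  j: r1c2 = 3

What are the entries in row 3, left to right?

Cage e is a single given cell; hence r1c1 = 2.
J is a freebie; hence r1c2 = 3.
Cage h is a single given cell, so r1c3 = 4.
Cage b is a single given cell, so r1c4 = 1.
Column 1 already has 2, so r2c1 = 3.
Column 2 already has 3, which forces r2c2 = 2.
Row 2 now contains 2, leaving r2c3 = 1.
Row 2 now contains 2, so r2c4 = 4.
Column 2 already has 3; hence r3c2 = 4.
Column 3 now contains 4, leaving r3c3 = 3.
3 is placed in row 3, leaving r3c4 = 2.
Cage i is given, which forces r4c2 = 1.
Cage d is a single given cell, leaving r4c3 = 2.
Column 4 now contains 2, which forces r4c4 = 3.
Row 3 already has 4, leaving r3c1 = 1.
1 is placed in row 4, which forces r4c1 = 4.
Completed grid: 2 3 4 1 / 3 2 1 4 / 1 4 3 2 / 4 1 2 3.

1 4 3 2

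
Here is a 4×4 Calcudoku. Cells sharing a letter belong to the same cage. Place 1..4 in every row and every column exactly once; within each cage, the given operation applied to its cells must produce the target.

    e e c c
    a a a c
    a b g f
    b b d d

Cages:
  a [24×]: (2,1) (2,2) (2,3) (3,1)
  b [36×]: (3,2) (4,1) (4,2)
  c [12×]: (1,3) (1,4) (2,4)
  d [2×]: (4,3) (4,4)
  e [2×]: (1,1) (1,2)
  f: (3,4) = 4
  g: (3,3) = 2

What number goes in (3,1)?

The 3 cells of cage b must have product 36; hence (3,2) = 3.
G is a freebie, so (3,3) = 2.
Cage f is a single given cell, leaving (3,4) = 4.
Cage b needs product 36, so (4,1) = 3.
The 3 cells of cage b must have product 36; hence (4,2) = 4.
Column 3 already has 2; hence (4,3) = 1.
1 is placed in row 4, so (4,4) = 2.
The 3 cells of cage c must have product 12, which forces (1,3) = 4.
Cage a has product 24, leaving (2,1) = 4.
Cage a has product 24; hence (2,2) = 2.
Cage a has product 24, leaving (2,3) = 3.
3 is placed in row 2, which forces (2,4) = 1.
4 is placed in row 3, leaving (3,1) = 1.
1 is placed in column 1, so (1,1) = 2.
2 is placed in column 2, leaving (1,2) = 1.
1 is placed in column 4, leaving (1,4) = 3.
The full grid is 2 1 4 3 / 4 2 3 1 / 1 3 2 4 / 3 4 1 2.

1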